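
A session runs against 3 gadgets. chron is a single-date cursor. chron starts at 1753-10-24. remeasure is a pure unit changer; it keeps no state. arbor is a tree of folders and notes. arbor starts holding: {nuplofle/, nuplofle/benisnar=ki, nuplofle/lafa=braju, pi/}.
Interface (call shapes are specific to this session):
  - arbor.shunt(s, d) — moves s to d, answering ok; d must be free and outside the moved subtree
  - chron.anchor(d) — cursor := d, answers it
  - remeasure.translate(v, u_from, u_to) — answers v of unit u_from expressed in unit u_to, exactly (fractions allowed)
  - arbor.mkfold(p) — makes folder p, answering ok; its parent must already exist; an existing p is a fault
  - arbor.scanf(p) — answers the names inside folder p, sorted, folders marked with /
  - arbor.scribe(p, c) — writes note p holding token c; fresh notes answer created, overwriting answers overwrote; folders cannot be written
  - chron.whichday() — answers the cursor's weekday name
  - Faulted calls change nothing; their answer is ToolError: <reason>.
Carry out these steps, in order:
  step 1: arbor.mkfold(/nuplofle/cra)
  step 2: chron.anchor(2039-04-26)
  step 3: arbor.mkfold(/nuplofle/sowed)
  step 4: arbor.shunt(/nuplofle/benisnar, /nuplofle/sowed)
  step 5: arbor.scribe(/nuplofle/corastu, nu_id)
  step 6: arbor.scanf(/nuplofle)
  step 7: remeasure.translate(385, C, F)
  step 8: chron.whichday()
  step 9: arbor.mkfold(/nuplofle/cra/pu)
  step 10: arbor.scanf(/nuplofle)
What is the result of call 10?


→ arbor.mkfold(p=/nuplofle/cra)
← ok
→ chron.anchor(d=2039-04-26)
← 2039-04-26
→ arbor.mkfold(p=/nuplofle/sowed)
← ok
→ arbor.shunt(s=/nuplofle/benisnar, d=/nuplofle/sowed)
← ToolError: exists
→ arbor.scribe(p=/nuplofle/corastu, c=nu_id)
← created
→ arbor.scanf(p=/nuplofle)
← [benisnar, corastu, cra/, lafa, sowed/]
→ remeasure.translate(v=385, u_from=C, u_to=F)
← 725
→ chron.whichday()
← Tuesday
→ arbor.mkfold(p=/nuplofle/cra/pu)
← ok
→ arbor.scanf(p=/nuplofle)
← [benisnar, corastu, cra/, lafa, sowed/]

Answer: [benisnar, corastu, cra/, lafa, sowed/]


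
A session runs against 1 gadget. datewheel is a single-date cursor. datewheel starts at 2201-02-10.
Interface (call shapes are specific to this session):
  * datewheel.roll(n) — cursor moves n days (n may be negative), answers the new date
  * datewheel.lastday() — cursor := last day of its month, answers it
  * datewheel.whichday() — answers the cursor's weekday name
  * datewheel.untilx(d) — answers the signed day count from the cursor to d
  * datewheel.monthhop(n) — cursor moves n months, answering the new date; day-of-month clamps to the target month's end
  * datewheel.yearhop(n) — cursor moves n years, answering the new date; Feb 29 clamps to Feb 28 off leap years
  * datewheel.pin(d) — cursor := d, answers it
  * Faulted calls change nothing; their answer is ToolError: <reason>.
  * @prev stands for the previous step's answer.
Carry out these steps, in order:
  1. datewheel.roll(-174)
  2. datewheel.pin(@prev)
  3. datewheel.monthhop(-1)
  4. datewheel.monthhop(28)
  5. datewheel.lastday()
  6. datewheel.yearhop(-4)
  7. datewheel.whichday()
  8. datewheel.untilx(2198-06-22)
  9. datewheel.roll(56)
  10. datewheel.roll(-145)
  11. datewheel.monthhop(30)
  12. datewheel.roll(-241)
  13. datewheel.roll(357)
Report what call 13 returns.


Answer: 2201-06-26

Derivation:
Act: datewheel.roll[n→-174]
Obs: 2200-08-20
Act: datewheel.pin[d→@prev]
Obs: 2200-08-20
Act: datewheel.monthhop[n→-1]
Obs: 2200-07-20
Act: datewheel.monthhop[n→28]
Obs: 2202-11-20
Act: datewheel.lastday[]
Obs: 2202-11-30
Act: datewheel.yearhop[n→-4]
Obs: 2198-11-30
Act: datewheel.whichday[]
Obs: Friday
Act: datewheel.untilx[d→2198-06-22]
Obs: -161
Act: datewheel.roll[n→56]
Obs: 2199-01-25
Act: datewheel.roll[n→-145]
Obs: 2198-09-02
Act: datewheel.monthhop[n→30]
Obs: 2201-03-02
Act: datewheel.roll[n→-241]
Obs: 2200-07-04
Act: datewheel.roll[n→357]
Obs: 2201-06-26


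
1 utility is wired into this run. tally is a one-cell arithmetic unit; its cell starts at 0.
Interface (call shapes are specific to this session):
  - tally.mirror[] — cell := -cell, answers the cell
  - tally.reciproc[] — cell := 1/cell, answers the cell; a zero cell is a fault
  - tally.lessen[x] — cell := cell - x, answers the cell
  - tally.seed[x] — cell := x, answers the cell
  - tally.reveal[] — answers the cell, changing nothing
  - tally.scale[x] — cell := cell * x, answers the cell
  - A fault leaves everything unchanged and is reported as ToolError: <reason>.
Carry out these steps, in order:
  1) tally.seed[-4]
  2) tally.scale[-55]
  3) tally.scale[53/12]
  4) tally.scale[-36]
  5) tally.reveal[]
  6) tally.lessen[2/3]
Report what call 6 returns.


Answer: -104942/3

Derivation:
$ seed x=-4
:: -4
$ scale x=-55
:: 220
$ scale x=53/12
:: 2915/3
$ scale x=-36
:: -34980
$ reveal
:: -34980
$ lessen x=2/3
:: -104942/3


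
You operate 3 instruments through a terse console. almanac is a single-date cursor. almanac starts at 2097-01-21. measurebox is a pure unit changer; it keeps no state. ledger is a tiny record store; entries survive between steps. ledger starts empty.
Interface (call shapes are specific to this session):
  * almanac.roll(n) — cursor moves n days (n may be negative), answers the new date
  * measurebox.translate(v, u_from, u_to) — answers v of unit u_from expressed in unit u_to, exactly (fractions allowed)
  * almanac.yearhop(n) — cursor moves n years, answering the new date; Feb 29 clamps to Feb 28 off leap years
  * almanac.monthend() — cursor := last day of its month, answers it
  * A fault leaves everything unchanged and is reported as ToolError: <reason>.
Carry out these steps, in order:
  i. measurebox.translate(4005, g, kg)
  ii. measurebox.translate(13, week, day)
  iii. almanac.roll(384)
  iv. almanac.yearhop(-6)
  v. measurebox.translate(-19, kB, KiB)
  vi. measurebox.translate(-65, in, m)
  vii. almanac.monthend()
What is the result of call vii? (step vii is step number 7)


Answer: 2092-02-29

Derivation:
I invoke measurebox.translate with 4005, g, kg, which returns 801/200.
I try measurebox.translate with 13, week, day, — result: 91.
I use almanac.roll with 384, which returns 2098-02-09.
Invoking almanac.yearhop with -6, → 2092-02-09.
Calling measurebox.translate with -19, kB, KiB, yielding -2375/128.
Now I run measurebox.translate with -65, in, m, which returns -1651/1000.
I run almanac.monthend(), and see 2092-02-29.


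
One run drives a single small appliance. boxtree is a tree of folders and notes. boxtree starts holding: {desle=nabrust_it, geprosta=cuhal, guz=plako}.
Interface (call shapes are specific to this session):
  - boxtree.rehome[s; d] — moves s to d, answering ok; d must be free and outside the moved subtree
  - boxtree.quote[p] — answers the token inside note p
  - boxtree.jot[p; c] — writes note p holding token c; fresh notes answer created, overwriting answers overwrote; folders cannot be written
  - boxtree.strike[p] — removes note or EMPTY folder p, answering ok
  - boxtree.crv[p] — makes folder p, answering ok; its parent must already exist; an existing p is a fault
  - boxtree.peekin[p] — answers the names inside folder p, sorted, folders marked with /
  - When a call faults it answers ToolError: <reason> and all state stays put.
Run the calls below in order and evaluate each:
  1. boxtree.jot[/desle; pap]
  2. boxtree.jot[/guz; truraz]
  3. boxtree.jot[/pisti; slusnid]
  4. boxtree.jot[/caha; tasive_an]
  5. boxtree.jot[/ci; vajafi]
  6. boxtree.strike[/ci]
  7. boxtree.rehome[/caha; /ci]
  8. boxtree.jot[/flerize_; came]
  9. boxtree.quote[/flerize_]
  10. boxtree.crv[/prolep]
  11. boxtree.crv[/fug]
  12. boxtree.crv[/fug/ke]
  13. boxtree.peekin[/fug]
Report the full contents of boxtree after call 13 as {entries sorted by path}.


·→ boxtree.jot(p→/desle, c→pap)
·← overwrote
·→ boxtree.jot(p→/guz, c→truraz)
·← overwrote
·→ boxtree.jot(p→/pisti, c→slusnid)
·← created
·→ boxtree.jot(p→/caha, c→tasive_an)
·← created
·→ boxtree.jot(p→/ci, c→vajafi)
·← created
·→ boxtree.strike(p→/ci)
·← ok
·→ boxtree.rehome(s→/caha, d→/ci)
·← ok
·→ boxtree.jot(p→/flerize_, c→came)
·← created
·→ boxtree.quote(p→/flerize_)
·← came
·→ boxtree.crv(p→/prolep)
·← ok
·→ boxtree.crv(p→/fug)
·← ok
·→ boxtree.crv(p→/fug/ke)
·← ok
·→ boxtree.peekin(p→/fug)
·← [ke/]

Answer: {ci=tasive_an, desle=pap, flerize_=came, fug/, fug/ke/, geprosta=cuhal, guz=truraz, pisti=slusnid, prolep/}


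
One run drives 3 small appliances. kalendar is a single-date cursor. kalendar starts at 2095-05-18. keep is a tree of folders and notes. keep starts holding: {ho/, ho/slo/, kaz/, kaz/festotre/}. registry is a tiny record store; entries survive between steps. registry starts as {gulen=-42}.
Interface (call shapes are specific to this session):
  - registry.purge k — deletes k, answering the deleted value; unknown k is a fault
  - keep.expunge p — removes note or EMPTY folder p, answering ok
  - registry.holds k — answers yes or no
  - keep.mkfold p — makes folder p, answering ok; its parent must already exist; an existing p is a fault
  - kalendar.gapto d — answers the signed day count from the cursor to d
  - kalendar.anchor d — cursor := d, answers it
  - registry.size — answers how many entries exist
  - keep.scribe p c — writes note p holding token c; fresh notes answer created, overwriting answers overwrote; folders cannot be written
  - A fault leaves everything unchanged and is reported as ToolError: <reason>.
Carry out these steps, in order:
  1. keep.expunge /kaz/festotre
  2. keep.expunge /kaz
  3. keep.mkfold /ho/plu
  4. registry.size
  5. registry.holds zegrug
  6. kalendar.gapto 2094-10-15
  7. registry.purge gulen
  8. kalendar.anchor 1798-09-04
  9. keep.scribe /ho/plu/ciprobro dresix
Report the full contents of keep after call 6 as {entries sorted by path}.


Answer: {ho/, ho/plu/, ho/slo/}

Derivation:
→ keep.expunge(/kaz/festotre)
← ok
→ keep.expunge(/kaz)
← ok
→ keep.mkfold(/ho/plu)
← ok
→ registry.size()
← 1
→ registry.holds(zegrug)
← no
→ kalendar.gapto(2094-10-15)
← -215
→ registry.purge(gulen)
← -42
→ kalendar.anchor(1798-09-04)
← 1798-09-04
→ keep.scribe(/ho/plu/ciprobro, dresix)
← created


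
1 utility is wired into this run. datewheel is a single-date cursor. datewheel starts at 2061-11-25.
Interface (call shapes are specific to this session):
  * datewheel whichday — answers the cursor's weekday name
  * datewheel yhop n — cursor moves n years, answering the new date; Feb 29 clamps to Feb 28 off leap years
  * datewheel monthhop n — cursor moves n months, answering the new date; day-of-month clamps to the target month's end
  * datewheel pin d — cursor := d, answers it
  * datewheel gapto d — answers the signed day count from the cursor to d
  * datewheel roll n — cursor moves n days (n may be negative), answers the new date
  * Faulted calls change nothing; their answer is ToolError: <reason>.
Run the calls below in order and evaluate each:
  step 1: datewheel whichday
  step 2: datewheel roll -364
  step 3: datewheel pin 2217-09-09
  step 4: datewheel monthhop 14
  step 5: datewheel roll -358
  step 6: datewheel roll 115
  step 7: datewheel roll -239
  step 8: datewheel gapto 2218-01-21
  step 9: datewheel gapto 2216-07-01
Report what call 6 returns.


Now I run datewheel whichday(), and get Friday.
Now I run datewheel roll with n→-364, — result: 2060-11-26.
I run datewheel pin with d→2217-09-09, giving 2217-09-09.
I use datewheel monthhop with n→14, yielding 2218-11-09.
Then datewheel roll with n→-358, and see 2217-11-16.
I use datewheel roll with n→115, and get 2218-03-11.
Then datewheel roll with n→-239, which returns 2217-07-15.
Using datewheel gapto with d→2218-01-21, yielding 190.
Then datewheel gapto with d→2216-07-01, → -379.

Answer: 2218-03-11


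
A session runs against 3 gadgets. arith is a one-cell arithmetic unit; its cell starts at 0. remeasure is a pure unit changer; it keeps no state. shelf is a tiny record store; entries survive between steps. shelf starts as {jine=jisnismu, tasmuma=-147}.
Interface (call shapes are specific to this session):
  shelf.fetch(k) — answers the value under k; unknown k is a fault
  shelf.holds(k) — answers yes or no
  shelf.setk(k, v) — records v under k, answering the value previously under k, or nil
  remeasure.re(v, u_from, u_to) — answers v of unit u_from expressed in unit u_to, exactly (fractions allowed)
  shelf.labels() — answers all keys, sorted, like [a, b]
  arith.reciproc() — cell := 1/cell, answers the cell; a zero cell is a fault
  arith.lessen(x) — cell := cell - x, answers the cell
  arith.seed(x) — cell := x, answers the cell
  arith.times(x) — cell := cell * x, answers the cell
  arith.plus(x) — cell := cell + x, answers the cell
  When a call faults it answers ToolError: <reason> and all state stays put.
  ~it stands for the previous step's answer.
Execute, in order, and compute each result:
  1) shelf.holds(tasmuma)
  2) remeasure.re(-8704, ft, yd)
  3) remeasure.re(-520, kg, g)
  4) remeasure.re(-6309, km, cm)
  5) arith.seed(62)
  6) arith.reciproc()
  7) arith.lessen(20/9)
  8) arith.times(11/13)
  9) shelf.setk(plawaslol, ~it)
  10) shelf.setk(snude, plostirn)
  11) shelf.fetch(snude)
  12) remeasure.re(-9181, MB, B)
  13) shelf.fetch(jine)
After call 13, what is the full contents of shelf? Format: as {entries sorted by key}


Act: shelf.holds[k: tasmuma]
Obs: yes
Act: remeasure.re[v: -8704; u_from: ft; u_to: yd]
Obs: -8704/3
Act: remeasure.re[v: -520; u_from: kg; u_to: g]
Obs: -520000
Act: remeasure.re[v: -6309; u_from: km; u_to: cm]
Obs: -630900000
Act: arith.seed[x: 62]
Obs: 62
Act: arith.reciproc[]
Obs: 1/62
Act: arith.lessen[x: 20/9]
Obs: -1231/558
Act: arith.times[x: 11/13]
Obs: -13541/7254
Act: shelf.setk[k: plawaslol; v: ~it]
Obs: nil
Act: shelf.setk[k: snude; v: plostirn]
Obs: nil
Act: shelf.fetch[k: snude]
Obs: plostirn
Act: remeasure.re[v: -9181; u_from: MB; u_to: B]
Obs: -9181000000
Act: shelf.fetch[k: jine]
Obs: jisnismu

Answer: {jine=jisnismu, plawaslol=-13541/7254, snude=plostirn, tasmuma=-147}


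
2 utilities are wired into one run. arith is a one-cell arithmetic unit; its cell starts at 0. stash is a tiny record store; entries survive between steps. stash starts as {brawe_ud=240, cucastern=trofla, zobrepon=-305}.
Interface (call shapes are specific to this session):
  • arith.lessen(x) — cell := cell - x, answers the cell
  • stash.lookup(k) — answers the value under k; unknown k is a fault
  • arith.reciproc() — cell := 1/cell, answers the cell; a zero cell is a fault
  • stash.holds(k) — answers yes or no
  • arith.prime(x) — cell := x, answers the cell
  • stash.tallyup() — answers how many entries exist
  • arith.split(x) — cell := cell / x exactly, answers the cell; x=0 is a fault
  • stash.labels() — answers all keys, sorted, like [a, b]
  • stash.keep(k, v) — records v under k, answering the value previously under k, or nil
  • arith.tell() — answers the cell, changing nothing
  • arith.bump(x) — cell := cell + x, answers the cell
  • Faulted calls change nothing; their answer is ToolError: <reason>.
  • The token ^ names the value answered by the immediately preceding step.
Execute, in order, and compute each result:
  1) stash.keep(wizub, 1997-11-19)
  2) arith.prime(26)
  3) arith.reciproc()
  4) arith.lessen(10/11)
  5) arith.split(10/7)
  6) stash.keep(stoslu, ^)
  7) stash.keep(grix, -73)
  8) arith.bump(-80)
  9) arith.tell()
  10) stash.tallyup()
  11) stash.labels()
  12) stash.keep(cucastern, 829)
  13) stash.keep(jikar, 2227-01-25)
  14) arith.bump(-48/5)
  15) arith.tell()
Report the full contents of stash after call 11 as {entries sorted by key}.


Step: stash.keep[k='wizub'; v='1997-11-19']
Result: nil
Step: arith.prime[x='26']
Result: 26
Step: arith.reciproc[]
Result: 1/26
Step: arith.lessen[x='10/11']
Result: -249/286
Step: arith.split[x='10/7']
Result: -1743/2860
Step: stash.keep[k='stoslu'; v='^']
Result: nil
Step: stash.keep[k='grix'; v='-73']
Result: nil
Step: arith.bump[x='-80']
Result: -230543/2860
Step: arith.tell[]
Result: -230543/2860
Step: stash.tallyup[]
Result: 6
Step: stash.labels[]
Result: [brawe_ud, cucastern, grix, stoslu, wizub, zobrepon]
Step: stash.keep[k='cucastern'; v='829']
Result: trofla
Step: stash.keep[k='jikar'; v='2227-01-25']
Result: nil
Step: arith.bump[x='-48/5']
Result: -257999/2860
Step: arith.tell[]
Result: -257999/2860

Answer: {brawe_ud=240, cucastern=trofla, grix=-73, stoslu=-1743/2860, wizub=1997-11-19, zobrepon=-305}


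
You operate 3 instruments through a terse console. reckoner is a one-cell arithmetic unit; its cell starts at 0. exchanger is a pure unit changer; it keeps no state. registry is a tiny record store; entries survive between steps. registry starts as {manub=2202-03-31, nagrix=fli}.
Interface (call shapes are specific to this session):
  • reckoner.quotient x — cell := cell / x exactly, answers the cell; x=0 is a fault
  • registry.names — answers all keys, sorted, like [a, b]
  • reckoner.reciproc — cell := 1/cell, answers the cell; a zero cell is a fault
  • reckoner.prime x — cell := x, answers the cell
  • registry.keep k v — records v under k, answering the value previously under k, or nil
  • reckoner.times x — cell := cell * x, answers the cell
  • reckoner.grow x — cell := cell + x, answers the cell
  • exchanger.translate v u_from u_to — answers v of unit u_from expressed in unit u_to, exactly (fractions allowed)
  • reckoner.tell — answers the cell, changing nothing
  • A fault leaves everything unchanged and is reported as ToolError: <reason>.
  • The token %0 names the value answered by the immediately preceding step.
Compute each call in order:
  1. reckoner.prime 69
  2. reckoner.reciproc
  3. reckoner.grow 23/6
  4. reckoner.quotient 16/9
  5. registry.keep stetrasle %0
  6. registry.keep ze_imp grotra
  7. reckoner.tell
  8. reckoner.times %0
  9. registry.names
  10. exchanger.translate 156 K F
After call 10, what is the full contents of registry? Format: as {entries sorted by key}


Answer: {manub=2202-03-31, nagrix=fli, stetrasle=1593/736, ze_imp=grotra}

Derivation:
Act: prime[x=69]
Obs: 69
Act: reciproc[]
Obs: 1/69
Act: grow[x=23/6]
Obs: 177/46
Act: quotient[x=16/9]
Obs: 1593/736
Act: keep[k=stetrasle; v=%0]
Obs: nil
Act: keep[k=ze_imp; v=grotra]
Obs: nil
Act: tell[]
Obs: 1593/736
Act: times[x=%0]
Obs: 2537649/541696
Act: names[]
Obs: [manub, nagrix, stetrasle, ze_imp]
Act: translate[v=156; u_from=K; u_to=F]
Obs: -17887/100


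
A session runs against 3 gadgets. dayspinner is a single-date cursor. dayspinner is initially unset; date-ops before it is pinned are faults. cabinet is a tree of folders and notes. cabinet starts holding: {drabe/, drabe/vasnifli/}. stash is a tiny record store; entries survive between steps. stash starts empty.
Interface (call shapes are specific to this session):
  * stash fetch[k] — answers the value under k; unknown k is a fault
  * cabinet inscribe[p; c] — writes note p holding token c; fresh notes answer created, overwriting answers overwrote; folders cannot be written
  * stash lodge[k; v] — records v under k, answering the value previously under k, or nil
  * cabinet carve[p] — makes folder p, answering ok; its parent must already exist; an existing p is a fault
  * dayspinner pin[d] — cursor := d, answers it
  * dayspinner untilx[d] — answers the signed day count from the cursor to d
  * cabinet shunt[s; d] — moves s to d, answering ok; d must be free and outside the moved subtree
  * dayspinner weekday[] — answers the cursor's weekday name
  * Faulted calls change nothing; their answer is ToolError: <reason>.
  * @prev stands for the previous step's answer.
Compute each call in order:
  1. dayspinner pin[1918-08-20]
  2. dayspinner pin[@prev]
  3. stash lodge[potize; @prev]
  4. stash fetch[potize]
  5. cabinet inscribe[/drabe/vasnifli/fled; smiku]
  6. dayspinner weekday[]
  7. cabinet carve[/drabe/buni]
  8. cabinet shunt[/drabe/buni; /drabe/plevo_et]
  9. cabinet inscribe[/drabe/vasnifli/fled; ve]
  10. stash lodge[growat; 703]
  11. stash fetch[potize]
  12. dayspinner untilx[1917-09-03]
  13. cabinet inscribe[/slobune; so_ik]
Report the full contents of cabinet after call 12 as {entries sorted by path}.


% dayspinner pin(d→1918-08-20) == 1918-08-20
% dayspinner pin(d→@prev) == 1918-08-20
% stash lodge(k→potize, v→@prev) == nil
% stash fetch(k→potize) == 1918-08-20
% cabinet inscribe(p→/drabe/vasnifli/fled, c→smiku) == created
% dayspinner weekday() == Tuesday
% cabinet carve(p→/drabe/buni) == ok
% cabinet shunt(s→/drabe/buni, d→/drabe/plevo_et) == ok
% cabinet inscribe(p→/drabe/vasnifli/fled, c→ve) == overwrote
% stash lodge(k→growat, v→703) == nil
% stash fetch(k→potize) == 1918-08-20
% dayspinner untilx(d→1917-09-03) == -351
% cabinet inscribe(p→/slobune, c→so_ik) == created

Answer: {drabe/, drabe/plevo_et/, drabe/vasnifli/, drabe/vasnifli/fled=ve}


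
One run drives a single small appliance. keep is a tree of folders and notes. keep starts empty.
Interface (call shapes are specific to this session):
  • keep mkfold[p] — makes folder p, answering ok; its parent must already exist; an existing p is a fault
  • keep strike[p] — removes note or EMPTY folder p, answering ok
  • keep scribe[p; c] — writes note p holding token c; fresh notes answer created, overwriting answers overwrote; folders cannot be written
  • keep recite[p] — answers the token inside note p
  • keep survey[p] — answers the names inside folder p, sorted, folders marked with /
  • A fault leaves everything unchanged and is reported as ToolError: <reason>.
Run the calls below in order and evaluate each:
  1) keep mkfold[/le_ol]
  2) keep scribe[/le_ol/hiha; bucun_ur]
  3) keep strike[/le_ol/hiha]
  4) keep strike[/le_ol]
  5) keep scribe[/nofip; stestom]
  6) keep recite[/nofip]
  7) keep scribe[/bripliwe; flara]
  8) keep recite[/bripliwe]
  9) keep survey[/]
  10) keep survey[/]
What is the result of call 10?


Answer: [bripliwe, nofip]

Derivation:
> keep mkfold p='/le_ol'
[out] ok
> keep scribe p='/le_ol/hiha' c='bucun_ur'
[out] created
> keep strike p='/le_ol/hiha'
[out] ok
> keep strike p='/le_ol'
[out] ok
> keep scribe p='/nofip' c='stestom'
[out] created
> keep recite p='/nofip'
[out] stestom
> keep scribe p='/bripliwe' c='flara'
[out] created
> keep recite p='/bripliwe'
[out] flara
> keep survey p='/'
[out] [bripliwe, nofip]
> keep survey p='/'
[out] [bripliwe, nofip]


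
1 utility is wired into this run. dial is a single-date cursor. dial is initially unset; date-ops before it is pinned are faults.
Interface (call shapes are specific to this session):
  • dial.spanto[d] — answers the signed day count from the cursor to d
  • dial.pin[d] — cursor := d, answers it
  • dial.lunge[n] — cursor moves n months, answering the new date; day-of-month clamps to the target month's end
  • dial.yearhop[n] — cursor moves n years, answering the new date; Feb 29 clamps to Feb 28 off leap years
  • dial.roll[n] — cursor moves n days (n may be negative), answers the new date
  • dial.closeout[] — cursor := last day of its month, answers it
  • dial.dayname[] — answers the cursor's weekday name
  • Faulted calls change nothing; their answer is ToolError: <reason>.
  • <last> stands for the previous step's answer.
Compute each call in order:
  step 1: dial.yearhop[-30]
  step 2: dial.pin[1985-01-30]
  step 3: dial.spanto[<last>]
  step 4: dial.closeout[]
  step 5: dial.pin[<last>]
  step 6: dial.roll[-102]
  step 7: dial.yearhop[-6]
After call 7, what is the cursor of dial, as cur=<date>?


Answer: cur=1978-10-21

Derivation:
[in] dial.yearhop n→-30
[out] ToolError: no date set
[in] dial.pin d→1985-01-30
[out] 1985-01-30
[in] dial.spanto d→<last>
[out] 0
[in] dial.closeout
[out] 1985-01-31
[in] dial.pin d→<last>
[out] 1985-01-31
[in] dial.roll n→-102
[out] 1984-10-21
[in] dial.yearhop n→-6
[out] 1978-10-21


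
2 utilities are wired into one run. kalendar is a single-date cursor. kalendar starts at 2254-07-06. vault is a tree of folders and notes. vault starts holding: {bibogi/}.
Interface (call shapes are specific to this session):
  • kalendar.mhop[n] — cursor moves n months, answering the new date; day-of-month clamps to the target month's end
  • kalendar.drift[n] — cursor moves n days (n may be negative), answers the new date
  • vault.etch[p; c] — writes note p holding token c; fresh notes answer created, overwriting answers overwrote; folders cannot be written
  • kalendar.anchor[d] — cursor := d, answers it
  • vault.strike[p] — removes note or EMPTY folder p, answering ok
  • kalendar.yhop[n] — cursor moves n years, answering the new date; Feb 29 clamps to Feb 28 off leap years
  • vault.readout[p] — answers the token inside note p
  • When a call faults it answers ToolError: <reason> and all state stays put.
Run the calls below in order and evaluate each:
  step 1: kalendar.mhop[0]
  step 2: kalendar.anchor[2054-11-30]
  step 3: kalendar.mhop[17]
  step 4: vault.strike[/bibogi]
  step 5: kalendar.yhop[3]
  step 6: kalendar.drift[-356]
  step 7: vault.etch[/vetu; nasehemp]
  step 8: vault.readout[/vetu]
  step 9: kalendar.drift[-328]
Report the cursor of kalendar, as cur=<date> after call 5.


% mhop n='0'
  2254-07-06
% anchor d='2054-11-30'
  2054-11-30
% mhop n='17'
  2056-04-30
% strike p='/bibogi'
  ok
% yhop n='3'
  2059-04-30
% drift n='-356'
  2058-05-09
% etch p='/vetu' c='nasehemp'
  created
% readout p='/vetu'
  nasehemp
% drift n='-328'
  2057-06-15

Answer: cur=2059-04-30


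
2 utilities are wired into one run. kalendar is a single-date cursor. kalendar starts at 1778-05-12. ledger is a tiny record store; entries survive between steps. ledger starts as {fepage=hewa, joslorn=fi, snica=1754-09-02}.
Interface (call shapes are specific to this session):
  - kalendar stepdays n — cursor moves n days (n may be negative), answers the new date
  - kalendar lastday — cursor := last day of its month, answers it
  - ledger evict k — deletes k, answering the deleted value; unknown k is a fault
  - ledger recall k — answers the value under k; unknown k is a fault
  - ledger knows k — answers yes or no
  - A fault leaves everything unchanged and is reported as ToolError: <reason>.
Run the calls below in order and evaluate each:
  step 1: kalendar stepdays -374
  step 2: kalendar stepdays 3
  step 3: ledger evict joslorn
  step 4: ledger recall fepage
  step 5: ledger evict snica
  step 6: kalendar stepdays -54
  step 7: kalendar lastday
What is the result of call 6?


Answer: 1777-03-13

Derivation:
-- kalendar stepdays(n=-374) == 1777-05-03
-- kalendar stepdays(n=3) == 1777-05-06
-- ledger evict(k=joslorn) == fi
-- ledger recall(k=fepage) == hewa
-- ledger evict(k=snica) == 1754-09-02
-- kalendar stepdays(n=-54) == 1777-03-13
-- kalendar lastday() == 1777-03-31


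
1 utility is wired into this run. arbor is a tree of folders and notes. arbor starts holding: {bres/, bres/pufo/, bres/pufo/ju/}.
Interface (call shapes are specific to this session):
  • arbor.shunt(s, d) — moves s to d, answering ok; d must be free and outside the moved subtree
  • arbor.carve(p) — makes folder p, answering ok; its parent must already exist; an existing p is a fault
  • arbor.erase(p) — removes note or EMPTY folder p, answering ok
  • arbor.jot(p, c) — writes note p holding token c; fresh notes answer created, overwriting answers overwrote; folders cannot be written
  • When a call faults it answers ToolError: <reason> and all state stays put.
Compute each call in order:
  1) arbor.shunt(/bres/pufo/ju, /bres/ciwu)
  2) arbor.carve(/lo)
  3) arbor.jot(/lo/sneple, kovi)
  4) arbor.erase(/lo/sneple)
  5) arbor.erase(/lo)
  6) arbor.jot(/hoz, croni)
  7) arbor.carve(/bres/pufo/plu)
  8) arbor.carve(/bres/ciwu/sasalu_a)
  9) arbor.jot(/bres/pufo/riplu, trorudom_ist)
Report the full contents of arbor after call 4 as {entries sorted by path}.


·→ arbor.shunt(/bres/pufo/ju, /bres/ciwu)
·← ok
·→ arbor.carve(/lo)
·← ok
·→ arbor.jot(/lo/sneple, kovi)
·← created
·→ arbor.erase(/lo/sneple)
·← ok
·→ arbor.erase(/lo)
·← ok
·→ arbor.jot(/hoz, croni)
·← created
·→ arbor.carve(/bres/pufo/plu)
·← ok
·→ arbor.carve(/bres/ciwu/sasalu_a)
·← ok
·→ arbor.jot(/bres/pufo/riplu, trorudom_ist)
·← created

Answer: {bres/, bres/ciwu/, bres/pufo/, lo/}


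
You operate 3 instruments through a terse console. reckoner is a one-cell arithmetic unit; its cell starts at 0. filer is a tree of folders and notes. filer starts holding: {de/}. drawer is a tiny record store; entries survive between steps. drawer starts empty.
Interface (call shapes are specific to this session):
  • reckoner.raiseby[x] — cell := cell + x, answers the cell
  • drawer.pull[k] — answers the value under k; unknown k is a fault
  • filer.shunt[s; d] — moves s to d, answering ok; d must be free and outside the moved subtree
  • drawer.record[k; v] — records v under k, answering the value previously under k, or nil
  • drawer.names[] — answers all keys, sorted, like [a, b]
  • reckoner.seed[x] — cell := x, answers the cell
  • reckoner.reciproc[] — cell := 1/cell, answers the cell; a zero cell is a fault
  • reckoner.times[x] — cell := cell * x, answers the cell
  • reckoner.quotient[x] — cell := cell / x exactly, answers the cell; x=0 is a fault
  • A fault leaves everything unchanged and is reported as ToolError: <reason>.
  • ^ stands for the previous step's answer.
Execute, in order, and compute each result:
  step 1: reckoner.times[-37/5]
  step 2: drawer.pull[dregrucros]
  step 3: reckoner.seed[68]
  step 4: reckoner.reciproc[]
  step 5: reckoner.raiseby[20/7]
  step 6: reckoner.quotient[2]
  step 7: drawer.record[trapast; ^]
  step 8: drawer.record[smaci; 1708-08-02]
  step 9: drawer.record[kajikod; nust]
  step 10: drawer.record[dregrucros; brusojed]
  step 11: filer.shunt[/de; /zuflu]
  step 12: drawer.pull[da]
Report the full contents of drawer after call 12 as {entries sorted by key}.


Invoking reckoner.times passing -37/5, which returns 0.
Using drawer.pull passing dregrucros, yielding ToolError: no such key dregrucros.
Calling reckoner.seed passing 68, which returns 68.
Now I run reckoner.reciproc(), and observe 1/68.
I call reckoner.raiseby passing 20/7, which returns 1367/476.
Now I run reckoner.quotient passing 2, and get 1367/952.
Using drawer.record passing trapast, ^, and see nil.
I try drawer.record passing smaci, 1708-08-02, → nil.
Now I run drawer.record passing kajikod, nust, → nil.
Invoking drawer.record passing dregrucros, brusojed, giving nil.
I invoke filer.shunt passing /de, /zuflu: ok.
I invoke drawer.pull passing da, and observe ToolError: no such key da.

Answer: {dregrucros=brusojed, kajikod=nust, smaci=1708-08-02, trapast=1367/952}


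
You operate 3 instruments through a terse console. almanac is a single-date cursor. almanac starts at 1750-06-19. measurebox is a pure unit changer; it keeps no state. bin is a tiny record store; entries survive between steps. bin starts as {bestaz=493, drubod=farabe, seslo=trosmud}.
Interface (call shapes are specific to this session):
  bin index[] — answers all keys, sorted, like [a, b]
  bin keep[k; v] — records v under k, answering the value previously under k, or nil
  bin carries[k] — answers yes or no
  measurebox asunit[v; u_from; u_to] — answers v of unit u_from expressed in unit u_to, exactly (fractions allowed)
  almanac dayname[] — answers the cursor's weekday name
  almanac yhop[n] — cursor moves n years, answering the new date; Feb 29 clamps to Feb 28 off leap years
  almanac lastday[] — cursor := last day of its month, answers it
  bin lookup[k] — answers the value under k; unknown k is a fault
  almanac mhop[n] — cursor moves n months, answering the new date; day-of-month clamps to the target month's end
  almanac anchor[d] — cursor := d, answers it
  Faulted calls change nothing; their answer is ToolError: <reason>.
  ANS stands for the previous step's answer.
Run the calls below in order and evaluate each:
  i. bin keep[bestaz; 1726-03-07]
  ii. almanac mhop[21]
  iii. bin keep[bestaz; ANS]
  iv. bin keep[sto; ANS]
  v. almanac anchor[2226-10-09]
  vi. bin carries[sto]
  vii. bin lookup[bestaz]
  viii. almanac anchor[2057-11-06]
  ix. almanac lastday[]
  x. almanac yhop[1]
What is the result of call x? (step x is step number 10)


Answer: 2058-11-30

Derivation:
# bin keep(k→bestaz, v→1726-03-07) => 493
# almanac mhop(n→21) => 1752-03-19
# bin keep(k→bestaz, v→ANS) => 1726-03-07
# bin keep(k→sto, v→ANS) => nil
# almanac anchor(d→2226-10-09) => 2226-10-09
# bin carries(k→sto) => yes
# bin lookup(k→bestaz) => 1752-03-19
# almanac anchor(d→2057-11-06) => 2057-11-06
# almanac lastday() => 2057-11-30
# almanac yhop(n→1) => 2058-11-30


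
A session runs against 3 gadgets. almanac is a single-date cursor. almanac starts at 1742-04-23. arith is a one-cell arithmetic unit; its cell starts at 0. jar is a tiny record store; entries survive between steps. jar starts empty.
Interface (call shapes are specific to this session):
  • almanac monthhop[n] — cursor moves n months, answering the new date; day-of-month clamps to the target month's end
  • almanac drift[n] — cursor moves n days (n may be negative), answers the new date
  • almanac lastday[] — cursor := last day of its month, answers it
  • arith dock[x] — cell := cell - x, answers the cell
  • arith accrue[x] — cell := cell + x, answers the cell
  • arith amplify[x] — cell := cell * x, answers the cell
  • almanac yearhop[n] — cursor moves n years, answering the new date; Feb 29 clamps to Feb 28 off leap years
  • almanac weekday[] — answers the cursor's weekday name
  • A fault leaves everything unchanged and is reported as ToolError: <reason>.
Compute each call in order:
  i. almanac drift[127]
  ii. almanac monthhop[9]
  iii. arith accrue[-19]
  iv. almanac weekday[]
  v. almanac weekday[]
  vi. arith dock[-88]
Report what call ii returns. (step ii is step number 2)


Answer: 1743-05-28

Derivation:
# almanac drift(n→127) == 1742-08-28
# almanac monthhop(n→9) == 1743-05-28
# arith accrue(x→-19) == -19
# almanac weekday() == Tuesday
# almanac weekday() == Tuesday
# arith dock(x→-88) == 69


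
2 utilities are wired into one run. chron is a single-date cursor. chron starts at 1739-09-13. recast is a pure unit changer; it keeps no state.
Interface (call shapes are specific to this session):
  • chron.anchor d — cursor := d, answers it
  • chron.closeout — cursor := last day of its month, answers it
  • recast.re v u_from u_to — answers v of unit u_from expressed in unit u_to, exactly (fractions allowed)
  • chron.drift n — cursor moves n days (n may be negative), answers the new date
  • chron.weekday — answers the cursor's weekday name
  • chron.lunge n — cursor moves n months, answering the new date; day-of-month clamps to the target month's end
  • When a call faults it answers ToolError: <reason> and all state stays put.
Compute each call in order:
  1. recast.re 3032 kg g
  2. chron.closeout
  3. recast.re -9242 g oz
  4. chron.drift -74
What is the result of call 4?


-- 1. recast.re(3032, kg, g) : 3032000
-- 2. chron.closeout() : 1739-09-30
-- 3. recast.re(-9242, g, oz) : -14787200000/45359237
-- 4. chron.drift(-74) : 1739-07-18

Answer: 1739-07-18


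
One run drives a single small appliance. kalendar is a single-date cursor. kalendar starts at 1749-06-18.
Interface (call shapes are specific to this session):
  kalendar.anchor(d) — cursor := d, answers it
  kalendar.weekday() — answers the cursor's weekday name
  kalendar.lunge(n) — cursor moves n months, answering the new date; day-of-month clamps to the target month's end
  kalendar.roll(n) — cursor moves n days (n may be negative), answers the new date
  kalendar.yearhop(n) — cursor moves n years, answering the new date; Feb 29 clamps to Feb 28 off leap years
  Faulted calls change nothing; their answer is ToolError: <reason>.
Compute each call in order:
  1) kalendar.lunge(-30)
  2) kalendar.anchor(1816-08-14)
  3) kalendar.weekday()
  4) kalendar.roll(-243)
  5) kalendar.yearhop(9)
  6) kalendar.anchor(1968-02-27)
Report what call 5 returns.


% 1. lunge(n: -30) ~> 1746-12-18
% 2. anchor(d: 1816-08-14) ~> 1816-08-14
% 3. weekday() ~> Wednesday
% 4. roll(n: -243) ~> 1815-12-15
% 5. yearhop(n: 9) ~> 1824-12-15
% 6. anchor(d: 1968-02-27) ~> 1968-02-27

Answer: 1824-12-15


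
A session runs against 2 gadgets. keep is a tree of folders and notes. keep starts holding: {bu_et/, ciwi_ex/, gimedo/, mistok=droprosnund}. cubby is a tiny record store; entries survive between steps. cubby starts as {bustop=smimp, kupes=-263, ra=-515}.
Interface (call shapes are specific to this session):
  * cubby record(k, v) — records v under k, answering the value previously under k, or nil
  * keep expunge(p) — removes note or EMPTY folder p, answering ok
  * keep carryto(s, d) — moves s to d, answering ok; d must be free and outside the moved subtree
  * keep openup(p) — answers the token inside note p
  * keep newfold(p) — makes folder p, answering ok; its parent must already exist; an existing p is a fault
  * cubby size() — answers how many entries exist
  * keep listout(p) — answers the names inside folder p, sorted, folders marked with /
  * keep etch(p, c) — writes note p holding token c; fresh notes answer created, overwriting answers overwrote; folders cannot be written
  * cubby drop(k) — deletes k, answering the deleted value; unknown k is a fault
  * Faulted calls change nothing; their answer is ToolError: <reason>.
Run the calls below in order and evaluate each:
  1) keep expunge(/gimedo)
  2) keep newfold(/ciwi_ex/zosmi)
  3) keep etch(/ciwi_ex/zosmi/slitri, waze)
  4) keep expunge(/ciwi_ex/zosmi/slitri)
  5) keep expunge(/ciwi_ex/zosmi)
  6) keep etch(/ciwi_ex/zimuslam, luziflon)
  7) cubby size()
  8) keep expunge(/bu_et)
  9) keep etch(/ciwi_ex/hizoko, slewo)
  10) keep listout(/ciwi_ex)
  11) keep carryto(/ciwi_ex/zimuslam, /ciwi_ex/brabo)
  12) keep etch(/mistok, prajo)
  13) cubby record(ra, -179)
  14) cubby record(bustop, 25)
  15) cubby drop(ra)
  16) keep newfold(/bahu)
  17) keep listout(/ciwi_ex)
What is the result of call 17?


Act: keep expunge[p: /gimedo]
Obs: ok
Act: keep newfold[p: /ciwi_ex/zosmi]
Obs: ok
Act: keep etch[p: /ciwi_ex/zosmi/slitri; c: waze]
Obs: created
Act: keep expunge[p: /ciwi_ex/zosmi/slitri]
Obs: ok
Act: keep expunge[p: /ciwi_ex/zosmi]
Obs: ok
Act: keep etch[p: /ciwi_ex/zimuslam; c: luziflon]
Obs: created
Act: cubby size[]
Obs: 3
Act: keep expunge[p: /bu_et]
Obs: ok
Act: keep etch[p: /ciwi_ex/hizoko; c: slewo]
Obs: created
Act: keep listout[p: /ciwi_ex]
Obs: [hizoko, zimuslam]
Act: keep carryto[s: /ciwi_ex/zimuslam; d: /ciwi_ex/brabo]
Obs: ok
Act: keep etch[p: /mistok; c: prajo]
Obs: overwrote
Act: cubby record[k: ra; v: -179]
Obs: -515
Act: cubby record[k: bustop; v: 25]
Obs: smimp
Act: cubby drop[k: ra]
Obs: -179
Act: keep newfold[p: /bahu]
Obs: ok
Act: keep listout[p: /ciwi_ex]
Obs: [brabo, hizoko]

Answer: [brabo, hizoko]


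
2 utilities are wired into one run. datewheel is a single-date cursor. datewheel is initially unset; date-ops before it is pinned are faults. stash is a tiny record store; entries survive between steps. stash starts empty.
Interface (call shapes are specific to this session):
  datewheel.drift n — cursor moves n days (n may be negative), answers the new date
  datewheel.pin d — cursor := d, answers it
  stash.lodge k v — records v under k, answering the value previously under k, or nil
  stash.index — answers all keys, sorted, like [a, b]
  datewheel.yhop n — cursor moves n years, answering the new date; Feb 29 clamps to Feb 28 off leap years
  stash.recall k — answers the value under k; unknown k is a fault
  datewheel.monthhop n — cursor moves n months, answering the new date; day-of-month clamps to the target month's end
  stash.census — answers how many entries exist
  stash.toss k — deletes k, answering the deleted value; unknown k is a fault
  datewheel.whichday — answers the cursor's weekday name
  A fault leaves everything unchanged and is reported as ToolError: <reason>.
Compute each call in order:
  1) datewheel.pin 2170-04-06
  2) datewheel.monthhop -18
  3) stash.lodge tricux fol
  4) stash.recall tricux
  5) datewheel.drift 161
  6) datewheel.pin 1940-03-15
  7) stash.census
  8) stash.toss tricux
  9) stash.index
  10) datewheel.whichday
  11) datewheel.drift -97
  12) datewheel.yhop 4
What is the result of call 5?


Answer: 2169-03-16

Derivation:
I use datewheel.pin passing d→2170-04-06, and observe 2170-04-06.
Calling datewheel.monthhop passing n→-18, giving 2168-10-06.
Next I call stash.lodge passing k→tricux, v→fol, → nil.
Now I run stash.recall passing k→tricux, yielding fol.
Now I run datewheel.drift passing n→161, → 2169-03-16.
I call datewheel.pin passing d→1940-03-15, → 1940-03-15.
I run stash.census(), and see 1.
I try stash.toss passing k→tricux, and get fol.
Invoking stash.index: [].
I invoke datewheel.whichday, — result: Friday.
I invoke datewheel.drift passing n→-97, → 1939-12-09.
Then datewheel.yhop passing n→4, and see 1943-12-09.
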